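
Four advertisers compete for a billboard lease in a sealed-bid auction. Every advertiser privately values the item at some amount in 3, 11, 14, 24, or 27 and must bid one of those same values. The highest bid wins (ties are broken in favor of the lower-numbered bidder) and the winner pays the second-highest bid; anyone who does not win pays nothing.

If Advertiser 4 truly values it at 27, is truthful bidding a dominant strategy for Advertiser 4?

Yes

Check each profile of the others' bids and compare truth against every alternative bid.
Others bid (3, 3, 24): truth gives 3, best alternative gives 0.
Others bid (3, 11, 24): truth gives 3, best alternative gives 0.
Others bid (3, 14, 24): truth gives 3, best alternative gives 0.
Others bid (3, 24, 3): truth gives 3, best alternative gives 0.
Others bid (3, 24, 11): truth gives 3, best alternative gives 0.
Others bid (3, 24, 14): truth gives 3, best alternative gives 0.
(Remaining 119 profiles checked similarly; truth is weakly best in each.)
In every case the truthful bid is at least as good as any alternative, so it is a dominant strategy.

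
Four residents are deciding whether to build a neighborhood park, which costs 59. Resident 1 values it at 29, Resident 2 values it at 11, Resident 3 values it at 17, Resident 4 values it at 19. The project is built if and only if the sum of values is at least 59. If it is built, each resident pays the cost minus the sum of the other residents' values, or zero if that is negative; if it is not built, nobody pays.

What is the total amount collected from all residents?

Total value 76 ≥ cost 59, so it is built.
Resident 1: others sum to 47; max(0, 59 - 47) = 12.
Resident 2: others sum to 65; max(0, 59 - 65) = 0.
Resident 3: others sum to 59; max(0, 59 - 59) = 0.
Resident 4: others sum to 57; max(0, 59 - 57) = 2.
Total collected = 12 + 0 + 0 + 2 = 14.

14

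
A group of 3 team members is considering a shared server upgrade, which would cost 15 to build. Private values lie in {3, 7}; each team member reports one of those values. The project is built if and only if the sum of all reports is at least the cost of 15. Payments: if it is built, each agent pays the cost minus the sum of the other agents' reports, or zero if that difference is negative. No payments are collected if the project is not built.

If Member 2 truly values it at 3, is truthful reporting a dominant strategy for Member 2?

Check each profile of the others' reports and compare truth against every alternative report.
Others report (3, 7): truth gives 0, best alternative gives -2.
Others report (7, 3): truth gives 0, best alternative gives -2.
Others report (7, 7): truth gives 2, best alternative gives 2.
Others report (3, 3): truth gives 0, best alternative gives 0.
In every case the truthful report is at least as good as any alternative, so it is a dominant strategy.

Yes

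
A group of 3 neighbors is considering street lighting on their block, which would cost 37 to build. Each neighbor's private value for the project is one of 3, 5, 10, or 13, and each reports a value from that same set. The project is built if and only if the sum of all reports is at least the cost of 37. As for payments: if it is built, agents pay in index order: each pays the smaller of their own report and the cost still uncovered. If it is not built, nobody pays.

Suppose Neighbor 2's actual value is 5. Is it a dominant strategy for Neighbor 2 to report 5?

Check each profile of the others' reports and compare truth against every alternative report.
Others report (3, 3): truth gives 0, best alternative gives 0.
Others report (3, 5): truth gives 0, best alternative gives 0.
Others report (3, 10): truth gives 0, best alternative gives 0.
Others report (3, 13): truth gives 0, best alternative gives 0.
Others report (5, 3): truth gives 0, best alternative gives 0.
Others report (5, 5): truth gives 0, best alternative gives 0.
(Remaining 10 profiles checked similarly; truth is weakly best in each.)
In every case the truthful report is at least as good as any alternative, so it is a dominant strategy.

Yes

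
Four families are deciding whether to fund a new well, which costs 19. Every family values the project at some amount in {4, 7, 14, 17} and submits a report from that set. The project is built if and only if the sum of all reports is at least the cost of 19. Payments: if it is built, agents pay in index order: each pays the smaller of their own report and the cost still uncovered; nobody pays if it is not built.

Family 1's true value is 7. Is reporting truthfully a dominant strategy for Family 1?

No

Consider the case where Family 2 reports 4, Family 3 reports 4 and Family 4 reports 7.
Truthful report 7: project built, pays 7, utility 7 - 7 = 0.
Report 4 instead: project built, pays 4, utility 7 - 4 = 3.
Since 3 > 0, reporting 4 is strictly better here, so truthful reporting is not dominant.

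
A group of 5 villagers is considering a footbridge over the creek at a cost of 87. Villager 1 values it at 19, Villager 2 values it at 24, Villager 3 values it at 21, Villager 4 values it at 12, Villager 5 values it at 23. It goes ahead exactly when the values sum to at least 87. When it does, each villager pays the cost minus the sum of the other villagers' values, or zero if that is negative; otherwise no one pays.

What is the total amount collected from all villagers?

39

Total value 99 ≥ cost 87, so it is built.
Villager 1: others sum to 80; max(0, 87 - 80) = 7.
Villager 2: others sum to 75; max(0, 87 - 75) = 12.
Villager 3: others sum to 78; max(0, 87 - 78) = 9.
Villager 4: others sum to 87; max(0, 87 - 87) = 0.
Villager 5: others sum to 76; max(0, 87 - 76) = 11.
Total collected = 7 + 12 + 9 + 0 + 11 = 39.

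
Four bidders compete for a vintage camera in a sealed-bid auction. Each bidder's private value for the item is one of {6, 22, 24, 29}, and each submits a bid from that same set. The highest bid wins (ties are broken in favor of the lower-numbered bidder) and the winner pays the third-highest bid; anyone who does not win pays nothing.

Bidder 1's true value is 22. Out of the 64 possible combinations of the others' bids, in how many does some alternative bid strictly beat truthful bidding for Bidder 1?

Others bid (6, 6, 24): truth gives 0; bid 24 gives 16 > 0. Violating.
Others bid (6, 6, 29): truth gives 0; bid 29 gives 16 > 0. Violating.
Others bid (6, 24, 6): truth gives 0; bid 24 gives 16 > 0. Violating.
Others bid (6, 29, 6): truth gives 0; bid 29 gives 16 > 0. Violating.
Others bid (6, 6, 6): truth gives 16; no alternative beats it.
Others bid (6, 6, 22): truth gives 16; no alternative beats it.
(Checking all 64 profiles: 6 have a profitable deviation, 58 do not.)

6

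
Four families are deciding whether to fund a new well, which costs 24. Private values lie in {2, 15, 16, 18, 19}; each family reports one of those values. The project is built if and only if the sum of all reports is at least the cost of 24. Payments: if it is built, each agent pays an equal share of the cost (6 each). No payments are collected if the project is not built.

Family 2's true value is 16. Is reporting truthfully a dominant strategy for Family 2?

Consider the case where Family 1 reports 2, Family 3 reports 2 and Family 4 reports 2.
Truthful report 16: project not built, utility 0.
Report 18 instead: project built, pays 6, utility 16 - 6 = 10.
Since 10 > 0, reporting 18 is strictly better here, so truthful reporting is not dominant.

No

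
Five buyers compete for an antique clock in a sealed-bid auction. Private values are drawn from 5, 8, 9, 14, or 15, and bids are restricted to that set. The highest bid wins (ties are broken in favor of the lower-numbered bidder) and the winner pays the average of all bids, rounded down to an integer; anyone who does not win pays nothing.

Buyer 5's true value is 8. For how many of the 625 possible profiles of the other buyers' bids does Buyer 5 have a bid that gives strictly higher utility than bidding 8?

Others bid (5, 5, 5, 8): truth gives 0; bid 9 gives 2 > 0. Violating.
Others bid (5, 5, 5, 9): truth gives 0; bid 14 gives 1 > 0. Violating.
Others bid (5, 5, 8, 5): truth gives 0; bid 9 gives 2 > 0. Violating.
Others bid (5, 5, 8, 8): truth gives 0; bid 9 gives 1 > 0. Violating.
Others bid (5, 5, 5, 5): truth gives 3; no alternative beats it.
Others bid (5, 5, 5, 14): truth gives 0; no alternative beats it.
(Checking all 625 profiles: 18 have a profitable deviation, 607 do not.)

18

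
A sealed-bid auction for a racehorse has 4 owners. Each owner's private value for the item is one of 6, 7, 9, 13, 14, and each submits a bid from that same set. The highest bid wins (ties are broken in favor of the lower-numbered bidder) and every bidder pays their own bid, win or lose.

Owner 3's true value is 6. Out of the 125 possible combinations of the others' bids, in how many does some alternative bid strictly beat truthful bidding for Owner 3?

12

Others bid (6, 6, 6): truth gives -6; bid 7 gives -1 > -6. Violating.
Others bid (6, 6, 7): truth gives -6; bid 7 gives -1 > -6. Violating.
Others bid (6, 6, 9): truth gives -6; bid 9 gives -3 > -6. Violating.
Others bid (6, 7, 6): truth gives -6; bid 9 gives -3 > -6. Violating.
Others bid (6, 6, 13): truth gives -6; no alternative beats it.
Others bid (6, 6, 14): truth gives -6; no alternative beats it.
(Checking all 125 profiles: 12 have a profitable deviation, 113 do not.)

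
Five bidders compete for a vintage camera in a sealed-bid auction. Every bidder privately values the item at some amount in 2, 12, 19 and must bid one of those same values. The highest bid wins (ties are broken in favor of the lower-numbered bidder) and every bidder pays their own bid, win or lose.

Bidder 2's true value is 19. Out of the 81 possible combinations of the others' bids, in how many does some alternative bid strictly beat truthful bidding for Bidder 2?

35

Others bid (2, 2, 2, 2): truth gives 0; bid 12 gives 7 > 0. Violating.
Others bid (2, 2, 2, 12): truth gives 0; bid 12 gives 7 > 0. Violating.
Others bid (2, 2, 12, 2): truth gives 0; bid 12 gives 7 > 0. Violating.
Others bid (2, 2, 12, 12): truth gives 0; bid 12 gives 7 > 0. Violating.
Others bid (2, 2, 2, 19): truth gives 0; no alternative beats it.
Others bid (2, 2, 12, 19): truth gives 0; no alternative beats it.
(Checking all 81 profiles: 35 have a profitable deviation, 46 do not.)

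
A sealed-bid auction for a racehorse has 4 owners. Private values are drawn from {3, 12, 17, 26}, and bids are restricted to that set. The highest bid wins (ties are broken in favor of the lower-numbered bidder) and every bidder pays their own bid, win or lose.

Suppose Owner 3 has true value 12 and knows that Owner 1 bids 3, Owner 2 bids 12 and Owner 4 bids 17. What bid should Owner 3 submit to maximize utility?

Bid 3: loses but pays 3, utility -3.
Bid 12: loses but pays 12, utility -12.
Bid 17: wins, pays 17, utility 12 - 17 = -5.
Bid 26: wins, pays 26, utility 12 - 26 = -14.
The best choice is 3 with utility -3.

3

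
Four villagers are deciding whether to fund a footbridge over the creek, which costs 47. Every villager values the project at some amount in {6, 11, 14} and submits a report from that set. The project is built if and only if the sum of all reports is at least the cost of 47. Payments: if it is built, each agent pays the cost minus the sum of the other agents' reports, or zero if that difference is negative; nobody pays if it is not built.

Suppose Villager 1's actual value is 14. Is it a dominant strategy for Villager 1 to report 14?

Check each profile of the others' reports and compare truth against every alternative report.
Others report (6, 14, 14): truth gives 1, best alternative gives 0.
Others report (14, 6, 14): truth gives 1, best alternative gives 0.
Others report (14, 14, 6): truth gives 1, best alternative gives 0.
Others report (14, 14, 14): truth gives 9, best alternative gives 9.
Others report (11, 14, 14): truth gives 6, best alternative gives 6.
Others report (14, 11, 14): truth gives 6, best alternative gives 6.
(Remaining 21 profiles checked similarly; truth is weakly best in each.)
In every case the truthful report is at least as good as any alternative, so it is a dominant strategy.

Yes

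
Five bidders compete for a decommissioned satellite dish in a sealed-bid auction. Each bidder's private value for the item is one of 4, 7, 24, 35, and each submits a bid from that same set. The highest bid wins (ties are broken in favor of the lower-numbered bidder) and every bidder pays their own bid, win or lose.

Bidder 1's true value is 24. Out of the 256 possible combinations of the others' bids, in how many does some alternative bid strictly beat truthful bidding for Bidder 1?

Others bid (4, 4, 4, 4): truth gives 0; bid 4 gives 20 > 0. Violating.
Others bid (4, 4, 4, 7): truth gives 0; bid 7 gives 17 > 0. Violating.
Others bid (4, 4, 4, 35): truth gives -24; bid 4 gives -4 > -24. Violating.
Others bid (4, 4, 7, 4): truth gives 0; bid 7 gives 17 > 0. Violating.
Others bid (4, 4, 4, 24): truth gives 0; no alternative beats it.
Others bid (4, 4, 7, 24): truth gives 0; no alternative beats it.
(Checking all 256 profiles: 191 have a profitable deviation, 65 do not.)

191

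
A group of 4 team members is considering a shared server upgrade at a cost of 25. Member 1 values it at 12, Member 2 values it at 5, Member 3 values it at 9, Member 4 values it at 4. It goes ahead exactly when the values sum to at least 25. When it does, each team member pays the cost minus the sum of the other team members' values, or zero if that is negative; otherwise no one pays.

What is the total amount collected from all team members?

Total value 30 ≥ cost 25, so it is built.
Member 1: others sum to 18; max(0, 25 - 18) = 7.
Member 2: others sum to 25; max(0, 25 - 25) = 0.
Member 3: others sum to 21; max(0, 25 - 21) = 4.
Member 4: others sum to 26; max(0, 25 - 26) = 0.
Total collected = 7 + 0 + 4 + 0 = 11.

11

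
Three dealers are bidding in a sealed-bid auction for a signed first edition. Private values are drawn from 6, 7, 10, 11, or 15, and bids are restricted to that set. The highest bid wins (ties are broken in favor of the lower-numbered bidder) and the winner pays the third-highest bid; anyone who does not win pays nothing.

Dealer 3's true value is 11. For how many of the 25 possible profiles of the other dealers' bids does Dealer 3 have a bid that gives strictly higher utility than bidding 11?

6

Others bid (6, 11): truth gives 0; bid 15 gives 5 > 0. Violating.
Others bid (7, 11): truth gives 0; bid 15 gives 4 > 0. Violating.
Others bid (10, 11): truth gives 0; bid 15 gives 1 > 0. Violating.
Others bid (11, 6): truth gives 0; bid 15 gives 5 > 0. Violating.
Others bid (6, 6): truth gives 5; no alternative beats it.
Others bid (6, 7): truth gives 5; no alternative beats it.
(Checking all 25 profiles: 6 have a profitable deviation, 19 do not.)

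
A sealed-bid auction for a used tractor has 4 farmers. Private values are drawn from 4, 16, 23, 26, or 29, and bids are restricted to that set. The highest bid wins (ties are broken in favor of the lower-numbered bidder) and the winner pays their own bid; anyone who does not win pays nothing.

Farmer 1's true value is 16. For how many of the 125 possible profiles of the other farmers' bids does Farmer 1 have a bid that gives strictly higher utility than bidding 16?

1

Others bid (4, 4, 4): truth gives 0; bid 4 gives 12 > 0. Violating.
Others bid (4, 4, 16): truth gives 0; no alternative beats it.
Others bid (4, 4, 23): truth gives 0; no alternative beats it.
(Checking all 125 profiles: 1 has a profitable deviation, 124 do not.)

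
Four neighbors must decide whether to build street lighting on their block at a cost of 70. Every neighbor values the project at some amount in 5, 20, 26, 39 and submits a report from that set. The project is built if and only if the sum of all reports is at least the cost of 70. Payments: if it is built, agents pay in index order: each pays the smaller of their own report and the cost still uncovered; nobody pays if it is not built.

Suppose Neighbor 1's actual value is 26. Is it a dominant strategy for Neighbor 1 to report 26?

Consider the case where Neighbor 2 reports 5, Neighbor 3 reports 20 and Neighbor 4 reports 26.
Truthful report 26: project built, pays 26, utility 26 - 26 = 0.
Report 20 instead: project built, pays 20, utility 26 - 20 = 6.
Since 6 > 0, reporting 20 is strictly better here, so truthful reporting is not dominant.

No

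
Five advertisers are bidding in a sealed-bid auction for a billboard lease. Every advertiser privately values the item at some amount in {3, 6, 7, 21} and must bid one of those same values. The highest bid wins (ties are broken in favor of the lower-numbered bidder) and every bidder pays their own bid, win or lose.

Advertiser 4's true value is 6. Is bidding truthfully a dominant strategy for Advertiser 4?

Consider the case where Advertiser 1 bids 3, Advertiser 2 bids 3, Advertiser 3 bids 3 and Advertiser 5 bids 7.
Truthful bid 6: loses but pays 6, utility -6.
Bid 3 instead: loses but pays 3, utility -3.
Since -3 > -6, bidding 3 is strictly better here, so truthful bidding is not dominant.

No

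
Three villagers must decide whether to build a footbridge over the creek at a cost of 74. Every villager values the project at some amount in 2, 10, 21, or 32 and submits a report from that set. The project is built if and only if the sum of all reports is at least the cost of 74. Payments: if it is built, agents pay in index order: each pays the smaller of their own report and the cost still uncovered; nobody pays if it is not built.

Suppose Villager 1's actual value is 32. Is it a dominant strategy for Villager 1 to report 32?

Consider the case where Villager 2 reports 21 and Villager 3 reports 32.
Truthful report 32: project built, pays 32, utility 32 - 32 = 0.
Report 21 instead: project built, pays 21, utility 32 - 21 = 11.
Since 11 > 0, reporting 21 is strictly better here, so truthful reporting is not dominant.

No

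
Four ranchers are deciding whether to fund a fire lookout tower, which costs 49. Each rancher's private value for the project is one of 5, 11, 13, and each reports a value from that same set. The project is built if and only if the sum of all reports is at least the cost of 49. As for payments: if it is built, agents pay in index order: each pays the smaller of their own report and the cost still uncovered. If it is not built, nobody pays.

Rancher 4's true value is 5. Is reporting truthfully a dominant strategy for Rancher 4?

Check each profile of the others' reports and compare truth against every alternative report.
Others report (13, 13, 13): truth gives 0, best alternative gives -5.
Others report (5, 5, 5): truth gives 0, best alternative gives 0.
Others report (5, 5, 11): truth gives 0, best alternative gives 0.
Others report (5, 5, 13): truth gives 0, best alternative gives 0.
Others report (5, 11, 5): truth gives 0, best alternative gives 0.
Others report (5, 11, 11): truth gives 0, best alternative gives 0.
(Remaining 21 profiles checked similarly; truth is weakly best in each.)
In every case the truthful report is at least as good as any alternative, so it is a dominant strategy.

Yes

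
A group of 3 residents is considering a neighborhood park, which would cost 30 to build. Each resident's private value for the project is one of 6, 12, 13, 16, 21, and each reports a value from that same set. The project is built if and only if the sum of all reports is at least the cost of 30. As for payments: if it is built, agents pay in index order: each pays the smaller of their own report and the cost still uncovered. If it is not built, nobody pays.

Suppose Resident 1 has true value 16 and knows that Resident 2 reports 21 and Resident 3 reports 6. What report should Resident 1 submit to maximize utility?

Report 6: project built, pays 6, utility 16 - 6 = 10.
Report 12: project built, pays 12, utility 16 - 12 = 4.
Report 13: project built, pays 13, utility 16 - 13 = 3.
Report 16: project built, pays 16, utility 16 - 16 = 0.
Report 21: project built, pays 21, utility 16 - 21 = -5.
The best choice is 6 with utility 10.

6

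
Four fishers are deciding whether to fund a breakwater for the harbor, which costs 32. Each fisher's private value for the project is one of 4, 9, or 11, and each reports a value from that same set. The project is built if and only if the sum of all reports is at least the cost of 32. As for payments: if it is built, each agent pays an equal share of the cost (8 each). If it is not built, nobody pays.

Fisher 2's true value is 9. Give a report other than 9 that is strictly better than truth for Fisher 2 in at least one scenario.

Suppose Fisher 1 reports 4, Fisher 3 reports 9 and Fisher 4 reports 9.
Report 9: project not built, utility 0.
Report 11: project built, pays 8, utility 9 - 8 = 1.
So reporting 11 beats truth here (1 > 0).

11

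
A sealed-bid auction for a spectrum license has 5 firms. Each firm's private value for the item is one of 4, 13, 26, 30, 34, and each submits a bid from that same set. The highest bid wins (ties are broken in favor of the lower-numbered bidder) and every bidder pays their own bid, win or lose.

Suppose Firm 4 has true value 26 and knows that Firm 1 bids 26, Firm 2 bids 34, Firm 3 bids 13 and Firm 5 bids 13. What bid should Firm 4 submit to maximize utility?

Bid 4: loses but pays 4, utility -4.
Bid 13: loses but pays 13, utility -13.
Bid 26: loses but pays 26, utility -26.
Bid 30: loses but pays 30, utility -30.
Bid 34: loses but pays 34, utility -34.
The best choice is 4 with utility -4.

4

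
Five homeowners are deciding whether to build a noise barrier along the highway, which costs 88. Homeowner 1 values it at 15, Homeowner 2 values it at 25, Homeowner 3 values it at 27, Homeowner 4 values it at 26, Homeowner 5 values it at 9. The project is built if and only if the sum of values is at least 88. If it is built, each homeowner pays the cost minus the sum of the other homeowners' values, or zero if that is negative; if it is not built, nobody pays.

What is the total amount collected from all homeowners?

Total value 102 ≥ cost 88, so it is built.
Homeowner 1: others sum to 87; max(0, 88 - 87) = 1.
Homeowner 2: others sum to 77; max(0, 88 - 77) = 11.
Homeowner 3: others sum to 75; max(0, 88 - 75) = 13.
Homeowner 4: others sum to 76; max(0, 88 - 76) = 12.
Homeowner 5: others sum to 93; max(0, 88 - 93) = 0.
Total collected = 1 + 11 + 13 + 12 + 0 = 37.

37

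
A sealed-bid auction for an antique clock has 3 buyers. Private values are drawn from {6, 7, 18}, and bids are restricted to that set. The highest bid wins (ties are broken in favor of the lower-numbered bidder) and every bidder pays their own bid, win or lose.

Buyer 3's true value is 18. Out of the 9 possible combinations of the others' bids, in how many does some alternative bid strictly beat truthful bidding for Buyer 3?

6

Others bid (6, 6): truth gives 0; bid 7 gives 11 > 0. Violating.
Others bid (6, 18): truth gives -18; bid 6 gives -6 > -18. Violating.
Others bid (7, 18): truth gives -18; bid 6 gives -6 > -18. Violating.
Others bid (18, 6): truth gives -18; bid 6 gives -6 > -18. Violating.
Others bid (6, 7): truth gives 0; no alternative beats it.
Others bid (7, 6): truth gives 0; no alternative beats it.
(Checking all 9 profiles: 6 have a profitable deviation, 3 do not.)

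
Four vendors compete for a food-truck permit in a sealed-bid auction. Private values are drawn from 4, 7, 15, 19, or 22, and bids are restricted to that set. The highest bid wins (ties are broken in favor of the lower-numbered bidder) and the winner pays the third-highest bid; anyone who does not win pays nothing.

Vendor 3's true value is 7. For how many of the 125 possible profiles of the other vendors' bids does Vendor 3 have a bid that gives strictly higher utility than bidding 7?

9

Others bid (4, 4, 15): truth gives 0; bid 15 gives 3 > 0. Violating.
Others bid (4, 4, 19): truth gives 0; bid 19 gives 3 > 0. Violating.
Others bid (4, 4, 22): truth gives 0; bid 22 gives 3 > 0. Violating.
Others bid (4, 7, 4): truth gives 0; bid 15 gives 3 > 0. Violating.
Others bid (4, 4, 4): truth gives 3; no alternative beats it.
Others bid (4, 4, 7): truth gives 3; no alternative beats it.
(Checking all 125 profiles: 9 have a profitable deviation, 116 do not.)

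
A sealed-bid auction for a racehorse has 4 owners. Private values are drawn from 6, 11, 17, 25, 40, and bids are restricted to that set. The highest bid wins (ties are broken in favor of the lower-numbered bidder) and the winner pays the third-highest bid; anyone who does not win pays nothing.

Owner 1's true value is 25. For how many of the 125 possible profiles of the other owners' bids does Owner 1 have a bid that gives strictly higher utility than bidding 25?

Others bid (6, 6, 40): truth gives 0; bid 40 gives 19 > 0. Violating.
Others bid (6, 11, 40): truth gives 0; bid 40 gives 14 > 0. Violating.
Others bid (6, 17, 40): truth gives 0; bid 40 gives 8 > 0. Violating.
Others bid (6, 40, 6): truth gives 0; bid 40 gives 19 > 0. Violating.
Others bid (6, 6, 6): truth gives 19; no alternative beats it.
Others bid (6, 6, 11): truth gives 19; no alternative beats it.
(Checking all 125 profiles: 27 have a profitable deviation, 98 do not.)

27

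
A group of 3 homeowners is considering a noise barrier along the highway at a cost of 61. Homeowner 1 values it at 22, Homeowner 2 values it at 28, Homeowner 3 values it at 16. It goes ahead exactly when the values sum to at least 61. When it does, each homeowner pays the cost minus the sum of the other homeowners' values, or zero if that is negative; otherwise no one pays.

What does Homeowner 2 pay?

23

Total value 66 ≥ cost 61, so the project is built.
The other homeowners' values sum to 38.
Cost minus that sum is 61 - 38 = 23.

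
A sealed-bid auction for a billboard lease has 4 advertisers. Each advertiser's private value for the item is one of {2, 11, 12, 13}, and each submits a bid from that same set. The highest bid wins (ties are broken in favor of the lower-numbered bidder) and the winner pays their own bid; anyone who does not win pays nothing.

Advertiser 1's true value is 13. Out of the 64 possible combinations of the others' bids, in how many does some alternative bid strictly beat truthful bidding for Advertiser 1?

Others bid (2, 2, 2): truth gives 0; bid 2 gives 11 > 0. Violating.
Others bid (2, 2, 11): truth gives 0; bid 11 gives 2 > 0. Violating.
Others bid (2, 2, 12): truth gives 0; bid 12 gives 1 > 0. Violating.
Others bid (2, 11, 2): truth gives 0; bid 11 gives 2 > 0. Violating.
Others bid (2, 2, 13): truth gives 0; no alternative beats it.
Others bid (2, 11, 13): truth gives 0; no alternative beats it.
(Checking all 64 profiles: 27 have a profitable deviation, 37 do not.)

27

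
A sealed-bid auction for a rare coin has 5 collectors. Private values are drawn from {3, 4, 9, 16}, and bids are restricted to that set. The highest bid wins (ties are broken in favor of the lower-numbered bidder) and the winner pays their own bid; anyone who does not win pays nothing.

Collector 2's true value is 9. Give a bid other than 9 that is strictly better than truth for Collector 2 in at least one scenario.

Suppose Collector 1 bids 3, Collector 3 bids 3, Collector 4 bids 3 and Collector 5 bids 3.
Bid 9: wins, pays 9, utility 9 - 9 = 0.
Bid 4: wins, pays 4, utility 9 - 4 = 5.
So bidding 4 beats truth here (5 > 0).

4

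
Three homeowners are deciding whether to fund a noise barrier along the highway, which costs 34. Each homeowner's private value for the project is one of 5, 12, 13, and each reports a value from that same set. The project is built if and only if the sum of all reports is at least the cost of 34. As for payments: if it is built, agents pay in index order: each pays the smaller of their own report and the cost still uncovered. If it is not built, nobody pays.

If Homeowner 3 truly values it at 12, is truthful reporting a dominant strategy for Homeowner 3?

Check each profile of the others' reports and compare truth against every alternative report.
Others report (13, 13): truth gives 4, best alternative gives 4.
Others report (12, 13): truth gives 3, best alternative gives 3.
Others report (13, 12): truth gives 3, best alternative gives 3.
Others report (12, 12): truth gives 2, best alternative gives 2.
Others report (5, 5): truth gives 0, best alternative gives 0.
Others report (5, 12): truth gives 0, best alternative gives 0.
(Remaining 3 profiles checked similarly; truth is weakly best in each.)
In every case the truthful report is at least as good as any alternative, so it is a dominant strategy.

Yes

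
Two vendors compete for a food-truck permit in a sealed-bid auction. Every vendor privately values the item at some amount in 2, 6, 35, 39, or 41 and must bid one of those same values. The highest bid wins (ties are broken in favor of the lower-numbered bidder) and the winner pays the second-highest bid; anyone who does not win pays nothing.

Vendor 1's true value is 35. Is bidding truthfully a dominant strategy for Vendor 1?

Yes

Check each profile of the others' bids and compare truth against every alternative bid.
Others bid (2): truth gives 33, best alternative gives 33.
Others bid (6): truth gives 29, best alternative gives 29.
Others bid (35): truth gives 0, best alternative gives 0.
Others bid (39): truth gives 0, best alternative gives 0.
Others bid (41): truth gives 0, best alternative gives 0.
In every case the truthful bid is at least as good as any alternative, so it is a dominant strategy.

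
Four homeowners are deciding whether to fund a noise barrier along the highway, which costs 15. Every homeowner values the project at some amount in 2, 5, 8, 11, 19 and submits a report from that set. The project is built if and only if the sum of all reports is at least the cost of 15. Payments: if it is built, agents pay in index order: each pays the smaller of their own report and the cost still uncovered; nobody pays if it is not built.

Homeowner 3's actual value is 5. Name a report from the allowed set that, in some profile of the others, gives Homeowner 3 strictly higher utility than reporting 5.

Suppose Homeowner 1 reports 2, Homeowner 2 reports 2 and Homeowner 4 reports 11.
Report 5: project built, pays 5, utility 5 - 5 = 0.
Report 2: project built, pays 2, utility 5 - 2 = 3.
So reporting 2 beats truth here (3 > 0).

2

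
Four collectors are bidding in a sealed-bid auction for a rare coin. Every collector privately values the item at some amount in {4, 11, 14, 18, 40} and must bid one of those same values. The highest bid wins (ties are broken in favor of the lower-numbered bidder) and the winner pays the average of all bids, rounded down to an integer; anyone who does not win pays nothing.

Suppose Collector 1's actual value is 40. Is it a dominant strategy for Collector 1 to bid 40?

Consider the case where Collector 2 bids 4, Collector 3 bids 4 and Collector 4 bids 4.
Truthful bid 40: wins, pays 13, utility 40 - 13 = 27.
Bid 4 instead: wins, pays 4, utility 40 - 4 = 36.
Since 36 > 27, bidding 4 is strictly better here, so truthful bidding is not dominant.

No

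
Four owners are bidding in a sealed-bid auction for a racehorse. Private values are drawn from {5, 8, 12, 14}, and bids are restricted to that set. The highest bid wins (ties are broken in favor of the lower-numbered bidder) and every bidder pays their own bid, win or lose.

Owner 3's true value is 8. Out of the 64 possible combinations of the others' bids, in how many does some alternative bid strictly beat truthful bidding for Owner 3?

62

Others bid (5, 5, 12): truth gives -8; bid 12 gives -4 > -8. Violating.
Others bid (5, 5, 14): truth gives -8; bid 5 gives -5 > -8. Violating.
Others bid (5, 8, 5): truth gives -8; bid 12 gives -4 > -8. Violating.
Others bid (5, 8, 8): truth gives -8; bid 12 gives -4 > -8. Violating.
Others bid (5, 5, 5): truth gives 0; no alternative beats it.
Others bid (5, 5, 8): truth gives 0; no alternative beats it.
(Checking all 64 profiles: 62 have a profitable deviation, 2 do not.)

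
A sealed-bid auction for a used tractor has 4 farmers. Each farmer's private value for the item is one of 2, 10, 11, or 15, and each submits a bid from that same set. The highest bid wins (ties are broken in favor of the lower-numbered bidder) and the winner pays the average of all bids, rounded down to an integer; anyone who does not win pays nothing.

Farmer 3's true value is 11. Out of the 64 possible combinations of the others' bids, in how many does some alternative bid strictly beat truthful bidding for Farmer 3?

14

Others bid (2, 2, 15): truth gives 0; bid 15 gives 3 > 0. Violating.
Others bid (2, 10, 15): truth gives 0; bid 15 gives 1 > 0. Violating.
Others bid (2, 11, 2): truth gives 0; bid 15 gives 4 > 0. Violating.
Others bid (2, 11, 10): truth gives 0; bid 15 gives 2 > 0. Violating.
Others bid (2, 2, 2): truth gives 7; no alternative beats it.
Others bid (2, 2, 10): truth gives 5; no alternative beats it.
(Checking all 64 profiles: 14 have a profitable deviation, 50 do not.)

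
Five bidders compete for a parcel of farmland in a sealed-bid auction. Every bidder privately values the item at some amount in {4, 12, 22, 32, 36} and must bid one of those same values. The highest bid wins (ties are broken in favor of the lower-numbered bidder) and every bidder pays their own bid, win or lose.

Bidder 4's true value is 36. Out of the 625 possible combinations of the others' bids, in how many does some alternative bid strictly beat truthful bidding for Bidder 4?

Others bid (4, 4, 4, 4): truth gives 0; bid 12 gives 24 > 0. Violating.
Others bid (4, 4, 4, 12): truth gives 0; bid 12 gives 24 > 0. Violating.
Others bid (4, 4, 4, 22): truth gives 0; bid 22 gives 14 > 0. Violating.
Others bid (4, 4, 4, 32): truth gives 0; bid 32 gives 4 > 0. Violating.
Others bid (4, 4, 4, 36): truth gives 0; no alternative beats it.
Others bid (4, 4, 12, 36): truth gives 0; no alternative beats it.
(Checking all 625 profiles: 413 have a profitable deviation, 212 do not.)

413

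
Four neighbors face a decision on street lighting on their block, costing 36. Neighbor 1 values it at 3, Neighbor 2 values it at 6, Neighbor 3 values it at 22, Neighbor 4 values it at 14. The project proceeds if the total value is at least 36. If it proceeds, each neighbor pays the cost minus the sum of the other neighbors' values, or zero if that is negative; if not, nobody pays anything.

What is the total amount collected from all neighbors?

Total value 45 ≥ cost 36, so it is built.
Neighbor 1: others sum to 42; max(0, 36 - 42) = 0.
Neighbor 2: others sum to 39; max(0, 36 - 39) = 0.
Neighbor 3: others sum to 23; max(0, 36 - 23) = 13.
Neighbor 4: others sum to 31; max(0, 36 - 31) = 5.
Total collected = 0 + 0 + 13 + 5 = 18.

18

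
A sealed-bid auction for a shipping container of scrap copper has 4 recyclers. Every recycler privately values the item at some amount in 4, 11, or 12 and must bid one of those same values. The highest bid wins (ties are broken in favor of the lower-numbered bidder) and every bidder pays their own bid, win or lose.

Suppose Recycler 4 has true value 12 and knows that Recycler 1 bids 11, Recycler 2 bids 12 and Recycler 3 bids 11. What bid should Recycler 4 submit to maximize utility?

Bid 4: loses but pays 4, utility -4.
Bid 11: loses but pays 11, utility -11.
Bid 12: loses but pays 12, utility -12.
The best choice is 4 with utility -4.

4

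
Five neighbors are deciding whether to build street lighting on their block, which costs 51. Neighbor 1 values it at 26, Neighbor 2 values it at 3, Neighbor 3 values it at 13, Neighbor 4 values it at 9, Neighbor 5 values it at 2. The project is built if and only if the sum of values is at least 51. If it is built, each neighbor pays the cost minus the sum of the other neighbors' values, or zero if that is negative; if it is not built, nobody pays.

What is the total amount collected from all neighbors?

Total value 53 ≥ cost 51, so it is built.
Neighbor 1: others sum to 27; max(0, 51 - 27) = 24.
Neighbor 2: others sum to 50; max(0, 51 - 50) = 1.
Neighbor 3: others sum to 40; max(0, 51 - 40) = 11.
Neighbor 4: others sum to 44; max(0, 51 - 44) = 7.
Neighbor 5: others sum to 51; max(0, 51 - 51) = 0.
Total collected = 24 + 1 + 11 + 7 + 0 = 43.

43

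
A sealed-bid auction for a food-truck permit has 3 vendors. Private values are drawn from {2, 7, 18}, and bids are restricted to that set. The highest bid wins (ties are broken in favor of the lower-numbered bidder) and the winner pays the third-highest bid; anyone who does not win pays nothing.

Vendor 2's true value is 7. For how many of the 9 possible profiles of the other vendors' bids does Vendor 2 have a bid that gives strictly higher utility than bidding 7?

2

Others bid (2, 18): truth gives 0; bid 18 gives 5 > 0. Violating.
Others bid (7, 2): truth gives 0; bid 18 gives 5 > 0. Violating.
Others bid (2, 2): truth gives 5; no alternative beats it.
Others bid (2, 7): truth gives 5; no alternative beats it.
(Checking all 9 profiles: 2 have a profitable deviation, 7 do not.)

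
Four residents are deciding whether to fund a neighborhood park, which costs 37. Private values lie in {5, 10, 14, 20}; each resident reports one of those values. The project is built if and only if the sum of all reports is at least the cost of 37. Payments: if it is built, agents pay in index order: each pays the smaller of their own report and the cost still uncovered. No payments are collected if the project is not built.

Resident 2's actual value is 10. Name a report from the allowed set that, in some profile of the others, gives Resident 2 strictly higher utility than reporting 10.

5

Suppose Resident 1 reports 5, Resident 3 reports 10 and Resident 4 reports 20.
Report 10: project built, pays 10, utility 10 - 10 = 0.
Report 5: project built, pays 5, utility 10 - 5 = 5.
So reporting 5 beats truth here (5 > 0).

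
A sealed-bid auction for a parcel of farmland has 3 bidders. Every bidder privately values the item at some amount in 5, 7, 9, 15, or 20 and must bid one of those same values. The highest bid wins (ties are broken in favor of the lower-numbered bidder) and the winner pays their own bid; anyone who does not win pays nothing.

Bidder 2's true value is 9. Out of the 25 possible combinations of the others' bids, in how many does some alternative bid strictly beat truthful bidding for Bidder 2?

2

Others bid (5, 5): truth gives 0; bid 7 gives 2 > 0. Violating.
Others bid (5, 7): truth gives 0; bid 7 gives 2 > 0. Violating.
Others bid (5, 9): truth gives 0; no alternative beats it.
Others bid (5, 15): truth gives 0; no alternative beats it.
(Checking all 25 profiles: 2 have a profitable deviation, 23 do not.)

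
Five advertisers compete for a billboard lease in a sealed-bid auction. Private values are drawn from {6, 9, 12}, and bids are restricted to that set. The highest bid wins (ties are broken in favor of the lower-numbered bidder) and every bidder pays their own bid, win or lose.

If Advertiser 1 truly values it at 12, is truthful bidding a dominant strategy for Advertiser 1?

No

Consider the case where Advertiser 2 bids 6, Advertiser 3 bids 6, Advertiser 4 bids 6 and Advertiser 5 bids 6.
Truthful bid 12: wins, pays 12, utility 12 - 12 = 0.
Bid 6 instead: wins, pays 6, utility 12 - 6 = 6.
Since 6 > 0, bidding 6 is strictly better here, so truthful bidding is not dominant.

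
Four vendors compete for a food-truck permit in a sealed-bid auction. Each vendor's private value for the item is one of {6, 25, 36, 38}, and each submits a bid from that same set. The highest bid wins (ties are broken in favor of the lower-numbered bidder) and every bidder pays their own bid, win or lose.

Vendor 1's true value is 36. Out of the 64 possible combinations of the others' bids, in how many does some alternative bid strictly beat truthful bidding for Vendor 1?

45

Others bid (6, 6, 6): truth gives 0; bid 6 gives 30 > 0. Violating.
Others bid (6, 6, 25): truth gives 0; bid 25 gives 11 > 0. Violating.
Others bid (6, 6, 38): truth gives -36; bid 38 gives -2 > -36. Violating.
Others bid (6, 25, 6): truth gives 0; bid 25 gives 11 > 0. Violating.
Others bid (6, 6, 36): truth gives 0; no alternative beats it.
Others bid (6, 25, 36): truth gives 0; no alternative beats it.
(Checking all 64 profiles: 45 have a profitable deviation, 19 do not.)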